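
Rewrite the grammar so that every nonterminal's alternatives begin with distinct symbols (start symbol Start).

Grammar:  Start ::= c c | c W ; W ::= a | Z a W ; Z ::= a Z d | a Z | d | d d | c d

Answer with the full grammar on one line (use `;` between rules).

Start has alternatives sharing prefix 'c': factor to Start → c Start1 with Start1 → c | W.
Z has alternatives sharing prefix 'a Z': factor to Z → a Z Z1 with Z1 → d | ε.
Z has alternatives sharing prefix 'd': factor to Z → d Z2 with Z2 → ε | d.

Start ::= c Start1; W ::= a | Z a W; Z ::= c d | a Z Z1 | d Z2; Start1 ::= c | W; Z1 ::= d | ε; Z2 ::= ε | d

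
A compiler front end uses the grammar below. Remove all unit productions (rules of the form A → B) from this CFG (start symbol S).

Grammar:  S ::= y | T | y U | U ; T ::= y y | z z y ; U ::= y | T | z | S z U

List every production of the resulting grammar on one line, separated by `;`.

Unit pairs: S ⇒* {T, U}; U ⇒* {T}.
Replace each nonterminal's rules with the union of the non-unit rules of every nonterminal it unit-derives.

S ::= y | z | S z U | y U | y y | z z y; T ::= y y | z z y; U ::= y | z | S z U | y y | z z y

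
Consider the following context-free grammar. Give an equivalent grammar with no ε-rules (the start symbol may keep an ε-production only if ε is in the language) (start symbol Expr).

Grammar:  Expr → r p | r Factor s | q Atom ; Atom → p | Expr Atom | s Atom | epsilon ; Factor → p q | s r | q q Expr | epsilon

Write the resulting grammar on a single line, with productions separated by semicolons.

Expr → r p | r Factor s | r s | q Atom | q; Atom → p | Expr Atom | Expr | s Atom | s; Factor → p q | s r | q q Expr

Nullable nonterminals: {Atom, Factor}.
ε ∉ L(G), so no ε-production is kept.
For each production, add variants omitting each subset of nullable occurrences: Expr → r Factor s gives r Factor s | r s. Expr → q Atom gives q Atom | q. Atom → Expr Atom gives Expr Atom | Expr. Atom → s Atom gives s Atom | s.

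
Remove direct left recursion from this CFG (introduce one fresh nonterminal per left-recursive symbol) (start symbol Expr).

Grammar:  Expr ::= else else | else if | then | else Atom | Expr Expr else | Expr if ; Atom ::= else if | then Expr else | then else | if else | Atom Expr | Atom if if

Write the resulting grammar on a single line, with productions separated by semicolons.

Expr ::= else else Expr1 | else if Expr1 | then Expr1 | else Atom Expr1; Atom ::= else if Atom1 | then Expr else Atom1 | then else Atom1 | if else Atom1; Expr1 ::= Expr else Expr1 | if Expr1 | ε; Atom1 ::= Expr Atom1 | if if Atom1 | ε

Left recursion appears on Expr, Atom.
For Expr: α = {Expr else, if}, β = {else else, else if, then, else Atom}. Rewrite as Expr → β Expr1 and Expr1 → α Expr1 | ε.
For Atom: α = {Expr, if if}, β = {else if, then Expr else, then else, if else}. Rewrite as Atom → β Atom1 and Atom1 → α Atom1 | ε.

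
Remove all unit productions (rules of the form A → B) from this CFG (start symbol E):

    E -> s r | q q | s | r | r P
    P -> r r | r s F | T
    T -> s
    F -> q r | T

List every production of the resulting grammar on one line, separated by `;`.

Unit pairs: F ⇒* {T}; P ⇒* {T}.
Replace each nonterminal's rules with the union of the non-unit rules of every nonterminal it unit-derives.

E -> s r | q q | s | r | r P; P -> r r | r s F | s; T -> s; F -> q r | s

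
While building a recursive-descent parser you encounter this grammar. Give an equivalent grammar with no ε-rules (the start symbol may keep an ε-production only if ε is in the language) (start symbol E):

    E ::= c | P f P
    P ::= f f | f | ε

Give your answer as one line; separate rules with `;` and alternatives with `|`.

Nullable set = {P}.
ε ∉ L(G), so no ε-production is kept.
For each production, add variants omitting each subset of nullable occurrences: E → P f P gives P f P | P f | f P | f.

E ::= c | P f P | P f | f P | f; P ::= f f | f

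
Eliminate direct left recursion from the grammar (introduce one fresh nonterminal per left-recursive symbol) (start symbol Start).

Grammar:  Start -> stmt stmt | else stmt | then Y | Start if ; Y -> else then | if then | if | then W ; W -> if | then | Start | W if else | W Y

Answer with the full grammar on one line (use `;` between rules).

Start -> stmt stmt Start1 | else stmt Start1 | then Y Start1; Y -> else then | if then | if | then W; W -> if W1 | then W1 | Start W1; Start1 -> if Start1 | eps; W1 -> if else W1 | Y W1 | eps

Start, W are directly left-recursive.
For Start: α = {if}, β = {stmt stmt, else stmt, then Y}. Rewrite as Start → β Start1 and Start1 → α Start1 | ε.
For W: α = {if else, Y}, β = {if, then, Start}. Rewrite as W → β W1 and W1 → α W1 | ε.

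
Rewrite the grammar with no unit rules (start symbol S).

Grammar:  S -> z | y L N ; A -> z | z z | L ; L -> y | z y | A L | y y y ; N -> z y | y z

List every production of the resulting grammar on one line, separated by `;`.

S -> z | y L N; A -> y | z y | A L | y y y | z | z z; L -> y | z y | A L | y y y; N -> z y | y z

Unit pairs: A ⇒* {L}.
For each unit pair (A, B), copy every non-unit production of B to A, then drop all unit productions.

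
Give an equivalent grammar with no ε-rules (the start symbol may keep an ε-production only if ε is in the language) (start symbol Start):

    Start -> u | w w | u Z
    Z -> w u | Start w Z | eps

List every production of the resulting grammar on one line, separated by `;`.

Start -> u | w w | u Z; Z -> w u | Start w Z | Start w

Nullable nonterminals: {Z}.
ε ∉ L(G), so no ε-production is kept.
For each production, add variants omitting each subset of nullable occurrences: Z → Start w Z gives Start w Z | Start w.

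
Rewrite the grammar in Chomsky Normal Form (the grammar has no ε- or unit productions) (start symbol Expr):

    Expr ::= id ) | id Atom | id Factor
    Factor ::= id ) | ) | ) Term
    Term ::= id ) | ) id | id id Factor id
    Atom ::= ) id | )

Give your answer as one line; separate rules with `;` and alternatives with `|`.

Introduce a nonterminal for each terminal appearing in a rule of length ≥ 2: X1 → id, X2 → ).
Binarize each right-hand side of length ≥ 3 by chaining fresh nonterminals (Y1, Y2, …): affected rules were Term → X1 X1 Factor X1.

Expr ::= X1 X2 | X1 Atom | X1 Factor; Factor ::= X1 X2 | ) | X2 Term; Term ::= X1 X2 | X2 X1 | X1 Y1; Atom ::= X2 X1 | ); X1 ::= id; X2 ::= ); Y1 ::= X1 Y2; Y2 ::= Factor X1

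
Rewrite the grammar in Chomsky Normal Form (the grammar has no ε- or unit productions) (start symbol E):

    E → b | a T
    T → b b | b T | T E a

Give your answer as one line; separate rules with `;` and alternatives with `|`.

E → b | X1 T; T → X2 X2 | X2 T | T Y1; X1 → a; X2 → b; Y1 → E X1

Introduce a nonterminal for each terminal appearing in a rule of length ≥ 2: X1 → a, X2 → b.
Binarize each right-hand side of length ≥ 3 by chaining fresh nonterminals (Y1, Y2, …): affected rules were T → T E X1.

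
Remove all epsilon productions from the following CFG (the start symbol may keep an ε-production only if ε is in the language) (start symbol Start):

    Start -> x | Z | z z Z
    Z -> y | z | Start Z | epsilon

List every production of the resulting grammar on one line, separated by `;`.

Start -> x | Z | z z Z | z z | ε; Z -> y | z | Start Z | Start

Nullable set = {Start, Z}.
ε ∈ L(G) since Start is nullable, so keep Start → ε.
For each production, add variants omitting each subset of nullable occurrences: Start → z z Z gives z z Z | z z. Z → Start Z gives Start Z | Start.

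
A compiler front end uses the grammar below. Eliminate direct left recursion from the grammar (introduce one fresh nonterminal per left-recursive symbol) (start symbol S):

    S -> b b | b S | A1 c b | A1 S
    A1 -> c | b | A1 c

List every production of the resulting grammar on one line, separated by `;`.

S -> b b | b S | A1 c b | A1 S; A1 -> c A1' | b A1'; A1' -> c A1' | ε

Directly left-recursive nonterminal: A1.
For A1: α = {c}, β = {c, b}. Rewrite as A1 → β A1' and A1' → α A1' | ε.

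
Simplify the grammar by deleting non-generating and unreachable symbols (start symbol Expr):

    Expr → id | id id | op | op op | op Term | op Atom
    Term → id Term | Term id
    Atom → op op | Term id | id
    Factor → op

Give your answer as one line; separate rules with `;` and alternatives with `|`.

Expr → id | id id | op | op op | op Atom; Atom → op op | id

Generating nonterminals: {Atom, Expr, Factor}.
Reachable from Expr after that: {Atom, Expr}.
Removed useless symbols: {Factor, Term} and every production mentioning them.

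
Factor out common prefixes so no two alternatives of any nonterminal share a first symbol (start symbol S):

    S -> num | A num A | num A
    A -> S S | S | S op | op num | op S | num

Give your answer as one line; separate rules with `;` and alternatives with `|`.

S has alternatives sharing prefix 'num': factor to S → num S' with S' → ε | A.
A has alternatives sharing prefix 'S': factor to A → S A' with A' → S | ε | op.
A has alternatives sharing prefix 'op': factor to A → op A'' with A'' → num | S.

S -> A num A | num S'; A -> num | S A' | op A''; S' -> ε | A; A' -> S | ε | op; A'' -> num | S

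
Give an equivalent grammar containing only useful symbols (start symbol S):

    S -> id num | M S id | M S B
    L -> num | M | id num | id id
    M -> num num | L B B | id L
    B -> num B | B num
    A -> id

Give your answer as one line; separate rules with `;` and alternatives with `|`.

Generating nonterminals: {A, L, M, S}.
Reachable from S after that: {L, M, S}.
Removed useless symbols: {A, B} and every production mentioning them.

S -> id num | M S id; L -> num | M | id num | id id; M -> num num | id L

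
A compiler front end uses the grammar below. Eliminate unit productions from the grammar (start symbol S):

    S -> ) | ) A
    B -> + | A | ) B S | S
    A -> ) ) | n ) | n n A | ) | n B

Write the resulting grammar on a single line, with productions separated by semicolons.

S -> ) | ) A; B -> + | ) B S | ) | ) A | ) ) | n ) | n n A | n B; A -> ) ) | n ) | n n A | ) | n B

Unit pairs: B ⇒* {A, S}.
Replace each nonterminal's rules with the union of the non-unit rules of every nonterminal it unit-derives.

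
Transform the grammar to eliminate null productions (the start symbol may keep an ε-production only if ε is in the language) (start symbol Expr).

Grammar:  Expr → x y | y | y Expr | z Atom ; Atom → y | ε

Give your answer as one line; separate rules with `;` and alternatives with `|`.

The nullable symbols are {Atom}.
ε ∉ L(G), so no ε-production is kept.
Add the nullable-subset variants: Expr → z Atom gives z Atom | z.

Expr → x y | y | y Expr | z Atom | z; Atom → y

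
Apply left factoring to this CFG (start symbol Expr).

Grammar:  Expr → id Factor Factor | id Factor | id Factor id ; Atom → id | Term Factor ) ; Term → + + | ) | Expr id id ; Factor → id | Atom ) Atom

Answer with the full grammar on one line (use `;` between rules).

Expr → id Factor Expr1; Atom → id | Term Factor ); Term → + + | ) | Expr id id; Factor → id | Atom ) Atom; Expr1 → Factor | ε | id

Expr has alternatives sharing prefix 'id Factor': factor to Expr → id Factor Expr1 with Expr1 → Factor | ε | id.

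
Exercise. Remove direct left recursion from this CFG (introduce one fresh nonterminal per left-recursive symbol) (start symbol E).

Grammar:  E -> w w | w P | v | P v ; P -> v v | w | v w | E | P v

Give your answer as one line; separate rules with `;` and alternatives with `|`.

E -> w w | w P | v | P v; P -> v v P' | w P' | v w P' | E P'; P' -> v P' | ε

P is directly left-recursive.
For P: α = {v}, β = {v v, w, v w, E}. Rewrite as P → β P' and P' → α P' | ε.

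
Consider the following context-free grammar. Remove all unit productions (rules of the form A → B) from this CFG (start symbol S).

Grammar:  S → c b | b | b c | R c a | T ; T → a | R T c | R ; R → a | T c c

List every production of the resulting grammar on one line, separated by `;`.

S → c b | b | b c | R c a | a | T c c | R T c; T → a | T c c | R T c; R → a | T c c

Unit pairs: S ⇒* {R, T}; T ⇒* {R}.
For each unit pair (A, B), copy every non-unit production of B to A, then drop all unit productions.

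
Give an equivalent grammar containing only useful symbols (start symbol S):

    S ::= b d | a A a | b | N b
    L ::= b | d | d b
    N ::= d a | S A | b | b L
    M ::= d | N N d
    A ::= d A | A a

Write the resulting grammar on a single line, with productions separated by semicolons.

Generating nonterminals: {L, M, N, S}.
Reachable from S after that: {L, N, S}.
Removed useless symbols: {A, M} and every production mentioning them.

S ::= b d | b | N b; L ::= b | d | d b; N ::= d a | b | b L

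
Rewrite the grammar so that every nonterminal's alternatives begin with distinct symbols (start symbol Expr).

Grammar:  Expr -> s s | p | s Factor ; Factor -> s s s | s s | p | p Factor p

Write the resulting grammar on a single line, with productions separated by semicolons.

Expr has alternatives sharing prefix 's': factor to Expr → s Expr1 with Expr1 → s | Factor.
Factor has alternatives sharing prefix 's s': factor to Factor → s s Factor1 with Factor1 → s | ε.
Factor has alternatives sharing prefix 'p': factor to Factor → p Factor2 with Factor2 → ε | Factor p.

Expr -> p | s Expr1; Factor -> s s Factor1 | p Factor2; Expr1 -> s | Factor; Factor1 -> s | ε; Factor2 -> ε | Factor p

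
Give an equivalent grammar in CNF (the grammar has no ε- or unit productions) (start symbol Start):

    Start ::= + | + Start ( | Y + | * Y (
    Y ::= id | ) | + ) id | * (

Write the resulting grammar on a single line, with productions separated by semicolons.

Introduce a nonterminal for each terminal appearing in a rule of length ≥ 2: X1 → +, X2 → (, X3 → *, X4 → ), X5 → id.
Binarize each right-hand side of length ≥ 3 by chaining fresh nonterminals (Y1, Y2, …): affected rules were Start → X1 Start X2; Start → X3 Y X2; Y → X1 X4 X5.

Start ::= + | X1 Y1 | Y X1 | X3 Y2; Y ::= id | ) | X1 Y3 | X3 X2; X1 ::= +; X2 ::= (; X3 ::= *; X4 ::= ); X5 ::= id; Y1 ::= Start X2; Y2 ::= Y X2; Y3 ::= X4 X5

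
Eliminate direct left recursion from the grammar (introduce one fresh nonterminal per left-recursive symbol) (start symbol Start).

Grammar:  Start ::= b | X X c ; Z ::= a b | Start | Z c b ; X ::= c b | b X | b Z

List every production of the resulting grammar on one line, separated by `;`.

Directly left-recursive nonterminal: Z.
For Z: α = {c b}, β = {a b, Start}. Rewrite as Z → β Z1 and Z1 → α Z1 | ε.

Start ::= b | X X c; Z ::= a b Z1 | Start Z1; X ::= c b | b X | b Z; Z1 ::= c b Z1 | eps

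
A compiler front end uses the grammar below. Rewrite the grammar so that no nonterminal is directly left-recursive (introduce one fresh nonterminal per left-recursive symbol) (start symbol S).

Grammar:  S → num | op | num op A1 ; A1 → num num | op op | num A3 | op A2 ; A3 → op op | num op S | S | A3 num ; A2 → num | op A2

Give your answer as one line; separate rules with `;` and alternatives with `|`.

S → num | op | num op A1; A1 → num num | op op | num A3 | op A2; A3 → op op A3' | num op S A3' | S A3'; A2 → num | op A2; A3' → num A3' | ε

Directly left-recursive nonterminal: A3.
For A3: α = {num}, β = {op op, num op S, S}. Rewrite as A3 → β A3' and A3' → α A3' | ε.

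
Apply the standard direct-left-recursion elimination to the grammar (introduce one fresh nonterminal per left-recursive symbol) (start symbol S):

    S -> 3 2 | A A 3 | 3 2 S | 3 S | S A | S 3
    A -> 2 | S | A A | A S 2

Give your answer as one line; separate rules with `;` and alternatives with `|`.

S -> 3 2 S' | A A 3 S' | 3 2 S S' | 3 S S'; A -> 2 A' | S A'; S' -> A S' | 3 S' | ε; A' -> A A' | S 2 A' | ε

S, A are directly left-recursive.
For S: α = {A, 3}, β = {3 2, A A 3, 3 2 S, 3 S}. Rewrite as S → β S' and S' → α S' | ε.
For A: α = {A, S 2}, β = {2, S}. Rewrite as A → β A' and A' → α A' | ε.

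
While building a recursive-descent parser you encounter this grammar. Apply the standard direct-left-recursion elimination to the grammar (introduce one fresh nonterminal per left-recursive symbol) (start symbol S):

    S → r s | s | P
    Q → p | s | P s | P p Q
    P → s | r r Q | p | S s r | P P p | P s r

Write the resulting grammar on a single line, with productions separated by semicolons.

Directly left-recursive nonterminal: P.
For P: α = {P p, s r}, β = {s, r r Q, p, S s r}. Rewrite as P → β P' and P' → α P' | ε.

S → r s | s | P; Q → p | s | P s | P p Q; P → s P' | r r Q P' | p P' | S s r P'; P' → P p P' | s r P' | epsilon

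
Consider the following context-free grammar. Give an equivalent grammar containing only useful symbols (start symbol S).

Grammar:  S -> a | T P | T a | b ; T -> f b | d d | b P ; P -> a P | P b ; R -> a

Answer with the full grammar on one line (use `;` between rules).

Generating nonterminals: {R, S, T}.
Reachable from S after that: {S, T}.
Removed useless symbols: {P, R} and every production mentioning them.

S -> a | T a | b; T -> f b | d d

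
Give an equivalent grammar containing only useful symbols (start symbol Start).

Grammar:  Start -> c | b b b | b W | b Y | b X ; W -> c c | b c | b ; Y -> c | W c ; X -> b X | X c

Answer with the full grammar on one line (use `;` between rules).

Start -> c | b b b | b W | b Y; W -> c c | b c | b; Y -> c | W c

Generating nonterminals: {Start, W, Y}.
Reachable from Start after that: {Start, W, Y}.
Removed useless symbols: {X} and every production mentioning them.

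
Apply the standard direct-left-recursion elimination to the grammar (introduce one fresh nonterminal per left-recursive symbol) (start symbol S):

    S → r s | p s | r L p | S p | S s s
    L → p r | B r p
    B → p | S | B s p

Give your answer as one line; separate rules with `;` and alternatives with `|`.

Directly left-recursive nonterminals: S, B.
For S: α = {p, s s}, β = {r s, p s, r L p}. Rewrite as S → β S' and S' → α S' | ε.
For B: α = {s p}, β = {p, S}. Rewrite as B → β B' and B' → α B' | ε.

S → r s S' | p s S' | r L p S'; L → p r | B r p; B → p B' | S B'; S' → p S' | s s S' | ε; B' → s p B' | ε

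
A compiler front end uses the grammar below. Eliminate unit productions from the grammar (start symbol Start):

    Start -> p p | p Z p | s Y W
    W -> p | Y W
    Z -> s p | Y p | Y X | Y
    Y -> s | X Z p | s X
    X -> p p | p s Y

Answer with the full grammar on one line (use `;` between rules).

Unit pairs: Z ⇒* {Y}.
For each unit pair (A, B), copy every non-unit production of B to A, then drop all unit productions.

Start -> p p | p Z p | s Y W; W -> p | Y W; Z -> s p | Y p | Y X | s | X Z p | s X; Y -> s | X Z p | s X; X -> p p | p s Y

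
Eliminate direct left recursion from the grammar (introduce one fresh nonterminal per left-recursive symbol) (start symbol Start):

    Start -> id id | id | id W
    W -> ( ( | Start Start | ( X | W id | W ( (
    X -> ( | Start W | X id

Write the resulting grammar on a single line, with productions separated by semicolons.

Directly left-recursive nonterminals: W, X.
For W: α = {id, ( (}, β = {( (, Start Start, ( X}. Rewrite as W → β W1 and W1 → α W1 | ε.
For X: α = {id}, β = {(, Start W}. Rewrite as X → β X1 and X1 → α X1 | ε.

Start -> id id | id | id W; W -> ( ( W1 | Start Start W1 | ( X W1; X -> ( X1 | Start W X1; W1 -> id W1 | ( ( W1 | ε; X1 -> id X1 | ε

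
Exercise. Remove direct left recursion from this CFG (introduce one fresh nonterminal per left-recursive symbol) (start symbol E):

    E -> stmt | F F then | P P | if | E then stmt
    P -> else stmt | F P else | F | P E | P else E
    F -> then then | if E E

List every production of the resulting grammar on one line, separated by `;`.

E, P are directly left-recursive.
For E: α = {then stmt}, β = {stmt, F F then, P P, if}. Rewrite as E → β E' and E' → α E' | ε.
For P: α = {E, else E}, β = {else stmt, F P else, F}. Rewrite as P → β P' and P' → α P' | ε.

E -> stmt E' | F F then E' | P P E' | if E'; P -> else stmt P' | F P else P' | F P'; F -> then then | if E E; E' -> then stmt E' | ε; P' -> E P' | else E P' | ε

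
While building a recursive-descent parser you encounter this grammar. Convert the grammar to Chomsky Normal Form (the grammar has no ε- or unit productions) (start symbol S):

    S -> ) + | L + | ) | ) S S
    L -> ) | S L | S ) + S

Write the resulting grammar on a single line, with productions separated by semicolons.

S -> X1 X2 | L X2 | ) | X1 Y1; L -> ) | S L | S Y2; X1 -> ); X2 -> +; Y1 -> S S; Y2 -> X1 Y3; Y3 -> X2 S

Introduce a nonterminal for each terminal appearing in a rule of length ≥ 2: X1 → ), X2 → +.
Binarize each right-hand side of length ≥ 3 by chaining fresh nonterminals (Y1, Y2, …): affected rules were S → X1 S S; L → S X1 X2 S.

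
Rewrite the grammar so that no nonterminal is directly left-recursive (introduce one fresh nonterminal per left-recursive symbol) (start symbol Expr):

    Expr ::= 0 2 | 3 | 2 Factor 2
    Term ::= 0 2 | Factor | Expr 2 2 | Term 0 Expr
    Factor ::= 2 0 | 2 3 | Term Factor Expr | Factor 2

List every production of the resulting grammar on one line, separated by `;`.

Expr ::= 0 2 | 3 | 2 Factor 2; Term ::= 0 2 Term1 | Factor Term1 | Expr 2 2 Term1; Factor ::= 2 0 Factor1 | 2 3 Factor1 | Term Factor Expr Factor1; Term1 ::= 0 Expr Term1 | ε; Factor1 ::= 2 Factor1 | ε

Term, Factor are directly left-recursive.
For Term: α = {0 Expr}, β = {0 2, Factor, Expr 2 2}. Rewrite as Term → β Term1 and Term1 → α Term1 | ε.
For Factor: α = {2}, β = {2 0, 2 3, Term Factor Expr}. Rewrite as Factor → β Factor1 and Factor1 → α Factor1 | ε.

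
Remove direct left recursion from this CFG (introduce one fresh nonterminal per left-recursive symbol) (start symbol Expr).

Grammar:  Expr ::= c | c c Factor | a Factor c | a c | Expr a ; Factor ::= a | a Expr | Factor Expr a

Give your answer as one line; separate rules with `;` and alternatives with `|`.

Expr ::= c Expr1 | c c Factor Expr1 | a Factor c Expr1 | a c Expr1; Factor ::= a Factor1 | a Expr Factor1; Expr1 ::= a Expr1 | ε; Factor1 ::= Expr a Factor1 | ε

Directly left-recursive nonterminals: Expr, Factor.
For Expr: α = {a}, β = {c, c c Factor, a Factor c, a c}. Rewrite as Expr → β Expr1 and Expr1 → α Expr1 | ε.
For Factor: α = {Expr a}, β = {a, a Expr}. Rewrite as Factor → β Factor1 and Factor1 → α Factor1 | ε.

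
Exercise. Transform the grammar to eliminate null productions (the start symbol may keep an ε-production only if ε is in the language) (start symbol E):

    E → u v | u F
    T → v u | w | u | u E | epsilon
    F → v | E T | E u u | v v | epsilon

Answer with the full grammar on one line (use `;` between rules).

The nullable symbols are {F, T}.
ε ∉ L(G), so no ε-production is kept.
Expand every rule over subsets of its nullable positions: E → u F gives u F | u. F → E T gives E T | E.

E → u v | u F | u; T → v u | w | u | u E; F → v | E T | E | E u u | v v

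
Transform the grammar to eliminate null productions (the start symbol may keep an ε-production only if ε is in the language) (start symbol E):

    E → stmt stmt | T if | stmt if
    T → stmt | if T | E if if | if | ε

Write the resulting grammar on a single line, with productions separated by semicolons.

E → stmt stmt | T if | if | stmt if; T → stmt | if T | if | E if if

Nullable set = {T}.
ε ∉ L(G), so no ε-production is kept.
Expand every rule over subsets of its nullable positions: E → T if gives T if | if. T → if T gives if T | if.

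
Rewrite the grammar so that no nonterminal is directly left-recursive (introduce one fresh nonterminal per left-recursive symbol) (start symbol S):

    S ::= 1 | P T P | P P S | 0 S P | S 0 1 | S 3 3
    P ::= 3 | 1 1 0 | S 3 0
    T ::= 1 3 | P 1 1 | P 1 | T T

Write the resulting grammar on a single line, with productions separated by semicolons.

S ::= 1 S' | P T P S' | P P S S' | 0 S P S'; P ::= 3 | 1 1 0 | S 3 0; T ::= 1 3 T' | P 1 1 T' | P 1 T'; S' ::= 0 1 S' | 3 3 S' | eps; T' ::= T T' | eps

Left recursion appears on S, T.
For S: α = {0 1, 3 3}, β = {1, P T P, P P S, 0 S P}. Rewrite as S → β S' and S' → α S' | ε.
For T: α = {T}, β = {1 3, P 1 1, P 1}. Rewrite as T → β T' and T' → α T' | ε.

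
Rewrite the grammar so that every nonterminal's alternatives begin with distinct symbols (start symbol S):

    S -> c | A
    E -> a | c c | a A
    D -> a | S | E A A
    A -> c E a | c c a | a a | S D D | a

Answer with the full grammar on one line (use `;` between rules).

S -> c | A; E -> c c | a E'; D -> a | S | E A A; A -> S D D | c A' | a A''; E' -> ε | A; A' -> E a | c a; A'' -> a | ε

E has alternatives sharing prefix 'a': factor to E → a E' with E' → ε | A.
A has alternatives sharing prefix 'c': factor to A → c A' with A' → E a | c a.
A has alternatives sharing prefix 'a': factor to A → a A'' with A'' → a | ε.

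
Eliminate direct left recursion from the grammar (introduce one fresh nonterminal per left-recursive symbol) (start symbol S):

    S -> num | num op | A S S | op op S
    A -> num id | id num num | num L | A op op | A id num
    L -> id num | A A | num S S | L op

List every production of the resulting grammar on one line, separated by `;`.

S -> num | num op | A S S | op op S; A -> num id A' | id num num A' | num L A'; L -> id num L' | A A L' | num S S L'; A' -> op op A' | id num A' | ε; L' -> op L' | ε

A, L are directly left-recursive.
For A: α = {op op, id num}, β = {num id, id num num, num L}. Rewrite as A → β A' and A' → α A' | ε.
For L: α = {op}, β = {id num, A A, num S S}. Rewrite as L → β L' and L' → α L' | ε.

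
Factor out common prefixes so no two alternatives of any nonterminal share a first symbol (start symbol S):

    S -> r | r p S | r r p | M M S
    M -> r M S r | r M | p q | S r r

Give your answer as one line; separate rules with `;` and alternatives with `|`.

S has alternatives sharing prefix 'r': factor to S → r S' with S' → ε | p S | r p.
M has alternatives sharing prefix 'r M': factor to M → r M M' with M' → S r | ε.

S -> M M S | r S'; M -> p q | S r r | r M M'; S' -> ε | p S | r p; M' -> S r | ε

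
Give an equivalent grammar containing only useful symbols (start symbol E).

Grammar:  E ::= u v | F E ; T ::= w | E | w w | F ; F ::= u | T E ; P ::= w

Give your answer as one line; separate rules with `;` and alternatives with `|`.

Generating nonterminals: {E, F, P, T}.
Reachable from E after that: {E, F, T}.
Removed useless symbols: {P} and every production mentioning them.

E ::= u v | F E; T ::= w | E | w w | F; F ::= u | T E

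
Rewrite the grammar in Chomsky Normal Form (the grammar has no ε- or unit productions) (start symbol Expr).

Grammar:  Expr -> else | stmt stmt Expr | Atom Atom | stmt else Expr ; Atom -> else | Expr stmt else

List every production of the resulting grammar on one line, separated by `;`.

Introduce a nonterminal for each terminal appearing in a rule of length ≥ 2: X1 → stmt, X2 → else.
Binarize each right-hand side of length ≥ 3 by chaining fresh nonterminals (Y1, Y2, …): affected rules were Expr → X1 X1 Expr; Expr → X1 X2 Expr; Atom → Expr X1 X2.

Expr -> else | X1 Y1 | Atom Atom | X1 Y2; Atom -> else | Expr Y3; X1 -> stmt; X2 -> else; Y1 -> X1 Expr; Y2 -> X2 Expr; Y3 -> X1 X2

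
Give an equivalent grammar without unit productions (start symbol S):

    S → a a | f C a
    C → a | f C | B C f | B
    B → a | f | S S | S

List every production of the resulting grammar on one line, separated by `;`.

Unit pairs: B ⇒* {S}; C ⇒* {B, S}.
For every A with A ⇒* B via unit rules, add B's non-unit alternatives to A; then delete every rule of the form X → Y.

S → a a | f C a; C → a | f | S S | f C | B C f | a a | f C a; B → a | f | S S | a a | f C a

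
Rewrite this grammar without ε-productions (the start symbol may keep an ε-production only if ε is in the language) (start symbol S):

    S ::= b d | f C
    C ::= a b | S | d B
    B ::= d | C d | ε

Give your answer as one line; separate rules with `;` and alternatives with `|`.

The nullable symbols are {B}.
ε ∉ L(G), so no ε-production is kept.
For each production, add variants omitting each subset of nullable occurrences: C → d B gives d B | d.

S ::= b d | f C; C ::= a b | S | d B | d; B ::= d | C d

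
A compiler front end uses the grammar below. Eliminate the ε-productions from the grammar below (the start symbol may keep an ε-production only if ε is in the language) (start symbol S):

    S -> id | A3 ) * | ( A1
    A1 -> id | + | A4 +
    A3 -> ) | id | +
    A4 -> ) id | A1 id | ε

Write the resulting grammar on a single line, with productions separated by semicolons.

The nullable symbols are {A4}.
ε ∉ L(G), so no ε-production is kept.

S -> id | A3 ) * | ( A1; A1 -> id | + | A4 +; A3 -> ) | id | +; A4 -> ) id | A1 id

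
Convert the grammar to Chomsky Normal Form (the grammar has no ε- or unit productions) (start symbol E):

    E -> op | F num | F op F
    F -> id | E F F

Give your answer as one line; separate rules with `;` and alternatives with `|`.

Introduce a nonterminal for each terminal appearing in a rule of length ≥ 2: X1 → num, X2 → op.
Binarize each right-hand side of length ≥ 3 by chaining fresh nonterminals (Y1, Y2, …): affected rules were E → F X2 F; F → E F F.

E -> op | F X1 | F Y1; F -> id | E Y2; X1 -> num; X2 -> op; Y1 -> X2 F; Y2 -> F F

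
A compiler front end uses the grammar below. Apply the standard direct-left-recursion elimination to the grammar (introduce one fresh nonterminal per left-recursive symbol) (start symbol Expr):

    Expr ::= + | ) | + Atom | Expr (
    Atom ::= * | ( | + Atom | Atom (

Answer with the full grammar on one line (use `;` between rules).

Expr ::= + Expr1 | ) Expr1 | + Atom Expr1; Atom ::= * Atom1 | ( Atom1 | + Atom Atom1; Expr1 ::= ( Expr1 | ε; Atom1 ::= ( Atom1 | ε

Expr, Atom are directly left-recursive.
For Expr: α = {(}, β = {+, ), + Atom}. Rewrite as Expr → β Expr1 and Expr1 → α Expr1 | ε.
For Atom: α = {(}, β = {*, (, + Atom}. Rewrite as Atom → β Atom1 and Atom1 → α Atom1 | ε.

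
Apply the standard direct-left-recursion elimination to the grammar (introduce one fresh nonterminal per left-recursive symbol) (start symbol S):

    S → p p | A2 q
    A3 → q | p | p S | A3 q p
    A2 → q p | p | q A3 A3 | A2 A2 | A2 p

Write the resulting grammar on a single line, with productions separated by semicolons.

S → p p | A2 q; A3 → q A3' | p A3' | p S A3'; A2 → q p A2' | p A2' | q A3 A3 A2'; A3' → q p A3' | epsilon; A2' → A2 A2' | p A2' | epsilon

Directly left-recursive nonterminals: A3, A2.
For A3: α = {q p}, β = {q, p, p S}. Rewrite as A3 → β A3' and A3' → α A3' | ε.
For A2: α = {A2, p}, β = {q p, p, q A3 A3}. Rewrite as A2 → β A2' and A2' → α A2' | ε.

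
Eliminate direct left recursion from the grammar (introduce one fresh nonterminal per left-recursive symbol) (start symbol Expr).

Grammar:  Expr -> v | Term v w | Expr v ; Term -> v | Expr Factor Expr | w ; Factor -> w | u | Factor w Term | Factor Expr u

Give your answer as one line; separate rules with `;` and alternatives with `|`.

Directly left-recursive nonterminals: Expr, Factor.
For Expr: α = {v}, β = {v, Term v w}. Rewrite as Expr → β Expr1 and Expr1 → α Expr1 | ε.
For Factor: α = {w Term, Expr u}, β = {w, u}. Rewrite as Factor → β Factor1 and Factor1 → α Factor1 | ε.

Expr -> v Expr1 | Term v w Expr1; Term -> v | Expr Factor Expr | w; Factor -> w Factor1 | u Factor1; Expr1 -> v Expr1 | epsilon; Factor1 -> w Term Factor1 | Expr u Factor1 | epsilon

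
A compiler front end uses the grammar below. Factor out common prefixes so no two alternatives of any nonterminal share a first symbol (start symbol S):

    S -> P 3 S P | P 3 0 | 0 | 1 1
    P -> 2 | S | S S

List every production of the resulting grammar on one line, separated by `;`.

S -> 0 | 1 1 | P 3 S'; P -> 2 | S P'; S' -> S P | 0; P' -> ε | S

S has alternatives sharing prefix 'P 3': factor to S → P 3 S' with S' → S P | 0.
P has alternatives sharing prefix 'S': factor to P → S P' with P' → ε | S.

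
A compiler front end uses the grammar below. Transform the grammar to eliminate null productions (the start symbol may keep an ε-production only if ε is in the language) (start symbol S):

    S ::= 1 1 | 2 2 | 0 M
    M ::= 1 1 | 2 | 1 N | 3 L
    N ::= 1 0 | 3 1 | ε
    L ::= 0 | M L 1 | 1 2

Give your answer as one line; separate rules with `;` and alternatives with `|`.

Nullable set = {N}.
ε ∉ L(G), so no ε-production is kept.
Add the nullable-subset variants: M → 1 N gives 1 N | 1.

S ::= 1 1 | 2 2 | 0 M; M ::= 1 1 | 2 | 1 N | 1 | 3 L; N ::= 1 0 | 3 1; L ::= 0 | M L 1 | 1 2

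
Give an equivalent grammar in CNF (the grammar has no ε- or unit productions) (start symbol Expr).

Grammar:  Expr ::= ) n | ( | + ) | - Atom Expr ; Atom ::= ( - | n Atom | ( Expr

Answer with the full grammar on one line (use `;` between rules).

Introduce a nonterminal for each terminal appearing in a rule of length ≥ 2: X1 → ), X2 → n, X3 → +, X4 → -, X5 → (.
Binarize each right-hand side of length ≥ 3 by chaining fresh nonterminals (Y1, Y2, …): affected rules were Expr → X4 Atom Expr.

Expr ::= X1 X2 | ( | X3 X1 | X4 Y1; Atom ::= X5 X4 | X2 Atom | X5 Expr; X1 ::= ); X2 ::= n; X3 ::= +; X4 ::= -; X5 ::= (; Y1 ::= Atom Expr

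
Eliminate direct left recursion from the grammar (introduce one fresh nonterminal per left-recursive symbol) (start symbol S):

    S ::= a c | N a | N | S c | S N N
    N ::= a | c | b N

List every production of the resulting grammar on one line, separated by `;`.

S ::= a c S' | N a S' | N S'; N ::= a | c | b N; S' ::= c S' | N N S' | ε

S is directly left-recursive.
For S: α = {c, N N}, β = {a c, N a, N}. Rewrite as S → β S' and S' → α S' | ε.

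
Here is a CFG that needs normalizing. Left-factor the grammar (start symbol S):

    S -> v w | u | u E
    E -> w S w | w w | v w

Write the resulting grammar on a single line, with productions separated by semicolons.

S -> v w | u S'; E -> v w | w E'; S' -> eps | E; E' -> S w | w

S has alternatives sharing prefix 'u': factor to S → u S' with S' → ε | E.
E has alternatives sharing prefix 'w': factor to E → w E' with E' → S w | w.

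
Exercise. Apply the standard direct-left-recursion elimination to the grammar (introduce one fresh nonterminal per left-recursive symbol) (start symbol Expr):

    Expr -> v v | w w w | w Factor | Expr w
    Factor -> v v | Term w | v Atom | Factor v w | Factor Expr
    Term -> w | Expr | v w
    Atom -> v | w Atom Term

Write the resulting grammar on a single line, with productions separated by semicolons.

Expr -> v v Expr1 | w w w Expr1 | w Factor Expr1; Factor -> v v Factor1 | Term w Factor1 | v Atom Factor1; Term -> w | Expr | v w; Atom -> v | w Atom Term; Expr1 -> w Expr1 | ε; Factor1 -> v w Factor1 | Expr Factor1 | ε

Directly left-recursive nonterminals: Expr, Factor.
For Expr: α = {w}, β = {v v, w w w, w Factor}. Rewrite as Expr → β Expr1 and Expr1 → α Expr1 | ε.
For Factor: α = {v w, Expr}, β = {v v, Term w, v Atom}. Rewrite as Factor → β Factor1 and Factor1 → α Factor1 | ε.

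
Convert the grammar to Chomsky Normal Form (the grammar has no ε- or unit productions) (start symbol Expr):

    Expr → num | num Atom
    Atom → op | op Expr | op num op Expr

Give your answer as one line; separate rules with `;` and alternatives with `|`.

Expr → num | X1 Atom; Atom → op | X2 Expr | X2 Y1; X1 → num; X2 → op; Y1 → X1 Y2; Y2 → X2 Expr

Introduce a nonterminal for each terminal appearing in a rule of length ≥ 2: X1 → num, X2 → op.
Binarize each right-hand side of length ≥ 3 by chaining fresh nonterminals (Y1, Y2, …): affected rules were Atom → X2 X1 X2 Expr.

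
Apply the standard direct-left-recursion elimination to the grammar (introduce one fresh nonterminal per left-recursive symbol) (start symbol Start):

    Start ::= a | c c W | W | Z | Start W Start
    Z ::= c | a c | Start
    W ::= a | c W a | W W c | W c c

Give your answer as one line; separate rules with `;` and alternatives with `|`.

Start, W are directly left-recursive.
For Start: α = {W Start}, β = {a, c c W, W, Z}. Rewrite as Start → β Start1 and Start1 → α Start1 | ε.
For W: α = {W c, c c}, β = {a, c W a}. Rewrite as W → β W1 and W1 → α W1 | ε.

Start ::= a Start1 | c c W Start1 | W Start1 | Z Start1; Z ::= c | a c | Start; W ::= a W1 | c W a W1; Start1 ::= W Start Start1 | ε; W1 ::= W c W1 | c c W1 | ε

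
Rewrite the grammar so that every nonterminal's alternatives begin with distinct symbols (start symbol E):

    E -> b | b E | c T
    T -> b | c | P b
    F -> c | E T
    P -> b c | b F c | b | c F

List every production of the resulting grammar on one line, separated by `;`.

E has alternatives sharing prefix 'b': factor to E → b E' with E' → ε | E.
P has alternatives sharing prefix 'b': factor to P → b P' with P' → c | F c | ε.

E -> c T | b E'; T -> b | c | P b; F -> c | E T; P -> c F | b P'; E' -> ε | E; P' -> c | F c | ε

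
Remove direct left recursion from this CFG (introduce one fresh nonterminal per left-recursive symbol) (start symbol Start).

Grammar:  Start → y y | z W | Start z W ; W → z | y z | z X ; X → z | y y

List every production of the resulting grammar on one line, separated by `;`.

Directly left-recursive nonterminal: Start.
For Start: α = {z W}, β = {y y, z W}. Rewrite as Start → β Start1 and Start1 → α Start1 | ε.

Start → y y Start1 | z W Start1; W → z | y z | z X; X → z | y y; Start1 → z W Start1 | ε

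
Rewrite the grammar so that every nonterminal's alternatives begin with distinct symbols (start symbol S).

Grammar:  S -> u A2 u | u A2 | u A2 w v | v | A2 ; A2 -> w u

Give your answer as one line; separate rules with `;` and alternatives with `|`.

S -> v | A2 | u A2 S'; A2 -> w u; S' -> u | ε | w v

S has alternatives sharing prefix 'u A2': factor to S → u A2 S' with S' → u | ε | w v.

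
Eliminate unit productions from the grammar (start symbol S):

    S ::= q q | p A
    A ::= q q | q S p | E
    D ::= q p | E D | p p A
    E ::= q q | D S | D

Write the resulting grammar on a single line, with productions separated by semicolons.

S ::= q q | p A; A ::= q q | D S | q p | E D | p p A | q S p; D ::= q p | E D | p p A; E ::= q q | D S | q p | E D | p p A

Unit pairs: A ⇒* {D, E}; E ⇒* {D}.
For every A with A ⇒* B via unit rules, add B's non-unit alternatives to A; then delete every rule of the form X → Y.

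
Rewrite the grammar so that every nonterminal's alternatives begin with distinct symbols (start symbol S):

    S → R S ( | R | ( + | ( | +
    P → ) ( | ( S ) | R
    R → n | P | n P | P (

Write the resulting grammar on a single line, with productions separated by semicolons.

S has alternatives sharing prefix 'R': factor to S → R S' with S' → S ( | ε.
S has alternatives sharing prefix '(': factor to S → ( S'' with S'' → + | ε.
R has alternatives sharing prefix 'n': factor to R → n R' with R' → ε | P.
R has alternatives sharing prefix 'P': factor to R → P R'' with R'' → ε | (.

S → + | R S' | ( S''; P → ) ( | ( S ) | R; R → n R' | P R''; S' → S ( | ε; S'' → + | ε; R' → ε | P; R'' → ε | (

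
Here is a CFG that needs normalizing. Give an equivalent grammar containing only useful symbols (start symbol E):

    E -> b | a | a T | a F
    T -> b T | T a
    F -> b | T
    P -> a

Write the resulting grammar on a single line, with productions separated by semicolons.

E -> b | a | a F; F -> b

Generating nonterminals: {E, F, P}.
Reachable from E after that: {E, F}.
Removed useless symbols: {P, T} and every production mentioning them.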